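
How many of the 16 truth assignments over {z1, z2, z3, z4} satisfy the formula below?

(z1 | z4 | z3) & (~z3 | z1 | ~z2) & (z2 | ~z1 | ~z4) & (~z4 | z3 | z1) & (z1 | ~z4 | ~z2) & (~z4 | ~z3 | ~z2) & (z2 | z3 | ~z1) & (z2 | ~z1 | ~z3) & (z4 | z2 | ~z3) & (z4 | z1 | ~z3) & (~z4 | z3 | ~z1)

There are 2^4 = 16 truth assignments over (z1, z2, z3, z4).
Check each against the 11 clauses (columns in the order z1, z2, z3, z4):
  F F F F  ✗ fails (z1 | z4 | z3)
  F F F T  ✗ fails (~z4 | z3 | z1)
  F F T F  ✗ fails (z4 | z2 | ~z3)
  F F T T  ✓ satisfies all
  F T F F  ✗ fails (z1 | z4 | z3)
  F T F T  ✗ fails (~z4 | z3 | z1)
  F T T F  ✗ fails (~z3 | z1 | ~z2)
  F T T T  ✗ fails (~z3 | z1 | ~z2)
  T F F F  ✗ fails (z2 | z3 | ~z1)
  T F F T  ✗ fails (z2 | ~z1 | ~z4)
  T F T F  ✗ fails (z2 | ~z1 | ~z3)
  T F T T  ✗ fails (z2 | ~z1 | ~z4)
  T T F F  ✓ satisfies all
  T T F T  ✗ fails (~z4 | z3 | ~z1)
  T T T F  ✓ satisfies all
  T T T T  ✗ fails (~z4 | ~z3 | ~z2)
3 of the 16 rows are models.

3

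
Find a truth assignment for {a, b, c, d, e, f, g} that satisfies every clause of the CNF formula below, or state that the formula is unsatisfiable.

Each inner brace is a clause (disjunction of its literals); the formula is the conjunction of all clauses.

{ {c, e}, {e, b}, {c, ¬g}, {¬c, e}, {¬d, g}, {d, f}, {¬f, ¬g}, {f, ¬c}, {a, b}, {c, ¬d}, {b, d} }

Suppose c = True.
From the singleton clause (e), e = True.
From the singleton clause (f), f = True.
From the singleton clause (¬g), g = False.
From the singleton clause (¬d), d = False.
From the singleton clause (b), b = True.
Every clause is now satisfied; a is unconstrained.

a ↦ True; b ↦ True; c ↦ True; d ↦ False; e ↦ True; f ↦ True; g ↦ False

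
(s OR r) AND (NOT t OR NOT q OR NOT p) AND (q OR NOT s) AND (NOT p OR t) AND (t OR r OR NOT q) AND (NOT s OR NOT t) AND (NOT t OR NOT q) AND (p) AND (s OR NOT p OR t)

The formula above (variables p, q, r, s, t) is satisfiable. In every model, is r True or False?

True

Suppose r = false.
(s) alone gives s = true.
(q) alone gives q = true.
(t) alone gives t = true.
Now (NOT t) is unsatisfied and unit — conflict.
So every satisfying assignment has r = True.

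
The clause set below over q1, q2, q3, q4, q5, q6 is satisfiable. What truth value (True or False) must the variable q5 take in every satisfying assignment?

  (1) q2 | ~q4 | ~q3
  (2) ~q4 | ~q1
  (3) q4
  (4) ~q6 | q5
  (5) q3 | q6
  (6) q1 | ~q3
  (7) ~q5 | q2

Suppose q5 = 0.
Unit clause (q4) forces q4 = 1.
Unit clause (~q1) forces q1 = 0.
Unit clause (~q6) forces q6 = 0.
Unit clause (q3) forces q3 = 1.
That conflicts with the unit clause (~q3).
So every satisfying assignment has q5 = True.

True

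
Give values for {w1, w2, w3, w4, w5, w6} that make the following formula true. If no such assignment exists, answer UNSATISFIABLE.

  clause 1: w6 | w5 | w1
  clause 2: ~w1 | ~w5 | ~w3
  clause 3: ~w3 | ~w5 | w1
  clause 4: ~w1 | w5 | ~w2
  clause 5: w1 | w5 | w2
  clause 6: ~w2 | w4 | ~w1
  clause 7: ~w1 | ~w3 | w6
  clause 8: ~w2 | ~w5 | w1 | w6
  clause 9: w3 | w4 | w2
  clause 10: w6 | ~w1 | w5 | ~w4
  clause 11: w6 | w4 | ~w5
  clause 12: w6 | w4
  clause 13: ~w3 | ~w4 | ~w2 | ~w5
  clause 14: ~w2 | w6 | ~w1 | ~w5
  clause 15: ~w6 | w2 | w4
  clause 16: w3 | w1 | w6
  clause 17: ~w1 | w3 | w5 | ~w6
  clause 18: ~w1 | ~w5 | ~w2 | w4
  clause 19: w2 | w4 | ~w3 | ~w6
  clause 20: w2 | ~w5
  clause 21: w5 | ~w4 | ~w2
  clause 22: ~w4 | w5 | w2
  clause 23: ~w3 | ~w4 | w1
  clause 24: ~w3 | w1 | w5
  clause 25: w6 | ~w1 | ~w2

Branch on w6: set w6 = 1.
Branch on w2: set w2 = 1.
Branch on w1: set w1 = 0.
Branch on w3: set w3 = 0.
Branch on w5: set w5 = 1.
Every clause is now satisfied; w4 is unconstrained.

w1=0; w2=1; w3=0; w4=0; w5=1; w6=1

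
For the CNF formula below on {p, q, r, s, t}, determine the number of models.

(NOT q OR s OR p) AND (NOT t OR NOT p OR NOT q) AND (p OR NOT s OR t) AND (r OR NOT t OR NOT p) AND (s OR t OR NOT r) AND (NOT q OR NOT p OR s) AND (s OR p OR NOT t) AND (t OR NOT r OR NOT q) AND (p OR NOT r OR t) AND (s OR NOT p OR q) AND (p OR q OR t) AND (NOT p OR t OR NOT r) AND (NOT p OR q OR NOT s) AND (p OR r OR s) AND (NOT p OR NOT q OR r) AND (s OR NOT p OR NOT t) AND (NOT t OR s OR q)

4

There are 2^5 = 32 truth assignments over (p, q, r, s, t).
Split on t. With t = true, the clauses containing t are satisfied and NOT t drops from the rest; 4 of the 2^4 = 16 assignments to the other variables satisfy what remains.
With t = false, by the same count on the reduced clause set, 0 assignments work.
(One model: p=F, q=F, r=F, s=T, t=T.)
Total: 4 + 0 = 4.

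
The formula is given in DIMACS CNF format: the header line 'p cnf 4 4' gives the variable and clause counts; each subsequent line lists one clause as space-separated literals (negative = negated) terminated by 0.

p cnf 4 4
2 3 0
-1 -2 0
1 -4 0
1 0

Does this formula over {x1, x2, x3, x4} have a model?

Unit clause (x1) forces x1 = True.
Unit clause (¬x2) forces x2 = False.
Unit clause (x3) forces x3 = True.
All clauses hold; x4 can take either value.
A satisfying assignment: x1: True, x2: False, x3: True, x4: False.

Yes, satisfiable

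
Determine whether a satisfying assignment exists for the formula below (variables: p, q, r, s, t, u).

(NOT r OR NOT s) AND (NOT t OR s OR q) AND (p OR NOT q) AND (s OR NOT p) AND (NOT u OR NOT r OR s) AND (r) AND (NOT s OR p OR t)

From the singleton clause (r), r = true.
From the singleton clause (NOT s), s = false.
From the singleton clause (NOT p), p = false.
From the singleton clause (NOT q), q = false.
From the singleton clause (NOT t), t = false.
From the singleton clause (NOT u), u = false.
This assignment satisfies each clause.
A satisfying assignment: p ↦ false, q ↦ false, r ↦ true, s ↦ false, t ↦ false, u ↦ false.

Yes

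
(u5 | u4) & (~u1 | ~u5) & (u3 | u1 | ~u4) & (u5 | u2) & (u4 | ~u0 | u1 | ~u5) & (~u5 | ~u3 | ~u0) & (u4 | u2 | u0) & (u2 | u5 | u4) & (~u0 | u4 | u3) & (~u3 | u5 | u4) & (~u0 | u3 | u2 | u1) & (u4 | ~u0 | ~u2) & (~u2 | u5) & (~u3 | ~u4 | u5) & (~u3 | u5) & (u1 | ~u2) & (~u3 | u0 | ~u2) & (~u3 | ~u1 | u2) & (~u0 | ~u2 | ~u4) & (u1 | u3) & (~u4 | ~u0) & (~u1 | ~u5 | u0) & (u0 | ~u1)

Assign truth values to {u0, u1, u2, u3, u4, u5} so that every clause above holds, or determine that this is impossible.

Try u5 = 1.
(~u1) alone gives u1 = 0.
(~u2) alone gives u2 = 0.
(u3) alone gives u3 = 1.
(~u0) alone gives u0 = 0.
(u4) alone gives u4 = 1.
All clauses are satisfied.

u0 ↦ 0,  u1 ↦ 0,  u2 ↦ 0,  u3 ↦ 1,  u4 ↦ 1,  u5 ↦ 1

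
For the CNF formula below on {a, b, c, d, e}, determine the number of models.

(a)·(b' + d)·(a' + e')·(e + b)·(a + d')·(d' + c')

1

There are 2^5 = 32 truth assignments over (a, b, c, d, e).
Split on d. With d = 1, the clauses containing d are satisfied and d' drops from the rest; 1 of the 2^4 = 16 assignments to the other variables satisfy what remains.
With d = 0, by the same count on the reduced clause set, 0 assignments work.
(One model: a=T, b=T, c=F, d=T, e=F.)
Total: 1 + 0 = 1.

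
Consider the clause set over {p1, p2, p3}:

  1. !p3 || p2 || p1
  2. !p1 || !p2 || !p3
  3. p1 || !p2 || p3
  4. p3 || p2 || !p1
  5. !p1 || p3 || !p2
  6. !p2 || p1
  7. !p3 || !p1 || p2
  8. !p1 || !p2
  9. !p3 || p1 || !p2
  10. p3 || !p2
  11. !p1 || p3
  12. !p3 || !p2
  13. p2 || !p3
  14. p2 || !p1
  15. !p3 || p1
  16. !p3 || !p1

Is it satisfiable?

Branch on p2: set p2 = false.
(!p3) alone gives p3 = false.
(!p1) alone gives p1 = false.
Every clause now holds.
A satisfying assignment: p1: false; p2: false; p3: false.

Yes, satisfiable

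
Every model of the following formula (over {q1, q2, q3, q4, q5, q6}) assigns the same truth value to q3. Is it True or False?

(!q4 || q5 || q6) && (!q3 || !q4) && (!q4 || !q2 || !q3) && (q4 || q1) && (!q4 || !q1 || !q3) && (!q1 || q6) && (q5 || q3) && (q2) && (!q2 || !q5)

True

Suppose q3 = false.
The clause (q5) is unit, so q5 = true.
The clause (q2) is unit, so q2 = true.
Now (!q2) is unsatisfied and unit — conflict.
So every satisfying assignment has q3 = True.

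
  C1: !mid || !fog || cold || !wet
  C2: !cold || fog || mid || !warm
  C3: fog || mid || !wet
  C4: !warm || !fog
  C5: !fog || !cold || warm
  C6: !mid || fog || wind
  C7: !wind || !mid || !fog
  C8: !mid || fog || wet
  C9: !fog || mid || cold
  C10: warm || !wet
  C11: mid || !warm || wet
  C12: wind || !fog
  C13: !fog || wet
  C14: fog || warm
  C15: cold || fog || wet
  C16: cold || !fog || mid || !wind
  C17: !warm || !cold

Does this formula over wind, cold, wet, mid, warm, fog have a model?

Yes

Suppose warm = true.
From the singleton clause (!fog), fog = false.
From the singleton clause (!cold), cold = false.
From the singleton clause (wet), wet = true.
From the singleton clause (mid), mid = true.
From the singleton clause (wind), wind = true.
Every clause now holds.
A satisfying assignment: wind ↦ true,  cold ↦ false,  wet ↦ true,  mid ↦ true,  warm ↦ true,  fog ↦ false.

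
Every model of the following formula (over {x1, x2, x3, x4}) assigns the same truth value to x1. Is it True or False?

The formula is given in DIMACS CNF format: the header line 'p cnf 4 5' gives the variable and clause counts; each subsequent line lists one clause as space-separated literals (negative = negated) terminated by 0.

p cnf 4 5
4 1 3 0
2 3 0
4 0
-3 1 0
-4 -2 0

True

Suppose x1 = False.
From the singleton clause (x4), x4 = True.
From the singleton clause (¬x3), x3 = False.
From the singleton clause (x2), x2 = True.
Now (¬x2) is unsatisfied and unit — conflict.
So every satisfying assignment has x1 = True.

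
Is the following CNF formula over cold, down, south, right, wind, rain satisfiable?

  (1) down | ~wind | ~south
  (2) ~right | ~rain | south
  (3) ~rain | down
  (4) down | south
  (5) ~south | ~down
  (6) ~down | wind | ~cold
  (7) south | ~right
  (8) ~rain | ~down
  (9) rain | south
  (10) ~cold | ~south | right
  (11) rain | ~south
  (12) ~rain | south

No

Try rain = 0.
Unit clause (south) forces south = 1.
But (~south) is also a unit clause — contradiction.
So rain must be the other value — set rain = 1.
Unit clause (down) forces down = 1.
But (~down) is also a unit clause — contradiction.
Both values of rain lead to a conflict.
No assignment satisfies every clause.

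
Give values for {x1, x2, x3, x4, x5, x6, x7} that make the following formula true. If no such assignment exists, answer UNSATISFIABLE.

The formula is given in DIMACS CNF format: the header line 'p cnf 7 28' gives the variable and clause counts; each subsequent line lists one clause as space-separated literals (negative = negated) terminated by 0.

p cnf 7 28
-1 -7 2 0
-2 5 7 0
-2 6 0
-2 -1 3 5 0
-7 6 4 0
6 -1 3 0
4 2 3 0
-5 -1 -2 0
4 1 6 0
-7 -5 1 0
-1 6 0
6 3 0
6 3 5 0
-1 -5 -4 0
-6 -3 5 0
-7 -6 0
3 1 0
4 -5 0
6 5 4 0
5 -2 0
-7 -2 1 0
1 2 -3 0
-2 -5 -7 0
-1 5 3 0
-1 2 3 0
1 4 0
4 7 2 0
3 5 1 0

x1: False; x2: True; x3: True; x4: True; x5: True; x6: True; x7: False

Case x2 = True:
The clause (x6) is unit, so x6 = True.
The clause (¬x7) is unit, so x7 = False.
The clause (x5) is unit, so x5 = True.
The clause (¬x1) is unit, so x1 = False.
The clause (x3) is unit, so x3 = True.
The clause (x4) is unit, so x4 = True.
All clauses are satisfied.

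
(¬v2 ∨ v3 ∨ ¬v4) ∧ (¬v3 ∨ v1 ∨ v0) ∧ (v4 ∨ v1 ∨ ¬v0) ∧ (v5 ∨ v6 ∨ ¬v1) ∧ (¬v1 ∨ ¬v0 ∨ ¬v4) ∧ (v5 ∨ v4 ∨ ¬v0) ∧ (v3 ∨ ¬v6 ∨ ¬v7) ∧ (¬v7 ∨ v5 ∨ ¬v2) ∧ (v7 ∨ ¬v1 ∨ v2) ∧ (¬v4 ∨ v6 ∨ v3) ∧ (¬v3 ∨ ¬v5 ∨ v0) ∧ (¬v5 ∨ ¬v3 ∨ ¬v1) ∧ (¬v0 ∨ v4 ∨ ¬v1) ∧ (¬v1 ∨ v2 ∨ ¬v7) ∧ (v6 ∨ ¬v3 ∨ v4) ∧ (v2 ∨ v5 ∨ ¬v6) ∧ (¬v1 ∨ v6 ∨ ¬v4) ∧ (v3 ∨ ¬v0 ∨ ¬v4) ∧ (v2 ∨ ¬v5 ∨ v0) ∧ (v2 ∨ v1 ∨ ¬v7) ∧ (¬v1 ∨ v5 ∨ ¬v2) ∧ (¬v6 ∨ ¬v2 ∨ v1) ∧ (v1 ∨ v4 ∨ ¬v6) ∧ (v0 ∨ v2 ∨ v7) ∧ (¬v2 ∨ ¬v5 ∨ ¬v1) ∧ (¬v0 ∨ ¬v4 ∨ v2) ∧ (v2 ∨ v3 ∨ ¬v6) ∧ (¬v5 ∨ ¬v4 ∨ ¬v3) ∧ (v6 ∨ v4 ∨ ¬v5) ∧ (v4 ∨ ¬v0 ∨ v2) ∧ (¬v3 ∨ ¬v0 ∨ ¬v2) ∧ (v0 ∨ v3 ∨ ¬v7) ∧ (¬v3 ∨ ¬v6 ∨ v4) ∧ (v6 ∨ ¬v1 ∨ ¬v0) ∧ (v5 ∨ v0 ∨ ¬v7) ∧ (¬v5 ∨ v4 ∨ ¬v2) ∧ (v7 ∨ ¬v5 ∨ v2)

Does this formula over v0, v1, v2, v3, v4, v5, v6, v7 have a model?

Try v2 = True.
Try v3 = False.
The clause (¬v4) is unit, so v4 = False.
The clause (¬v5) is unit, so v5 = False.
The clause (¬v0) is unit, so v0 = False.
The clause (¬v7) is unit, so v7 = False.
The clause (¬v1) is unit, so v1 = False.
The clause (¬v6) is unit, so v6 = False.
Every clause now holds.
A satisfying assignment: v0 ↦ False,  v1 ↦ False,  v2 ↦ True,  v3 ↦ False,  v4 ↦ False,  v5 ↦ False,  v6 ↦ False,  v7 ↦ False.

Satisfiable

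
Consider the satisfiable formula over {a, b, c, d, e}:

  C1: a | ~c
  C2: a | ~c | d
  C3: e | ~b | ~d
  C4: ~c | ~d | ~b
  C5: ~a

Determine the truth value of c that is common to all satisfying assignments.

Suppose c = 1.
(a) alone gives a = 1.
That conflicts with the unit clause (~a).
So every satisfying assignment has c = False.

False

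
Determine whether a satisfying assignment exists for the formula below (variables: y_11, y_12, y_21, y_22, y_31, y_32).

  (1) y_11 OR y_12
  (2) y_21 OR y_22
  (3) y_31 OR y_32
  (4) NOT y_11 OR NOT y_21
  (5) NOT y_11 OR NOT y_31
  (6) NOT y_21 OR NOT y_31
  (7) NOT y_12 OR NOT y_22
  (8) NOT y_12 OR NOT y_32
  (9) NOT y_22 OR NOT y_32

Suppose y_11 = true.
From the singleton clause (NOT y_21), y_21 = false.
From the singleton clause (y_22), y_22 = true.
From the singleton clause (NOT y_31), y_31 = false.
From the singleton clause (y_32), y_32 = true.
But (NOT y_32) is also a unit clause — contradiction.
That branch fails; take y_11 = false instead.
From the singleton clause (y_12), y_12 = true.
From the singleton clause (NOT y_22), y_22 = false.
From the singleton clause (y_21), y_21 = true.
From the singleton clause (NOT y_31), y_31 = false.
From the singleton clause (y_32), y_32 = true.
But (NOT y_32) is also a unit clause — contradiction.
Neither y_11 = true nor y_11 = false works.
No assignment satisfies every clause.

No, unsatisfiable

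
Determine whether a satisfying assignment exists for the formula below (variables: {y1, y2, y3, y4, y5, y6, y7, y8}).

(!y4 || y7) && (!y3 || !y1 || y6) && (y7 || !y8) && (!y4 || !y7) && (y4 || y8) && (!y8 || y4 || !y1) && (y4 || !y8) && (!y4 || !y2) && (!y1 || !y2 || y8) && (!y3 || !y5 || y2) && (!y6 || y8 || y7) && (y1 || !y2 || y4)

Suppose y4 = false.
The clause (y8) is unit, so y8 = true.
That conflicts with the unit clause (!y8).
So y4 must be the other value — set y4 = true.
The clause (y7) is unit, so y7 = true.
That conflicts with the unit clause (!y7).
Either choice for y4 ends in contradiction.
No assignment satisfies every clause.

No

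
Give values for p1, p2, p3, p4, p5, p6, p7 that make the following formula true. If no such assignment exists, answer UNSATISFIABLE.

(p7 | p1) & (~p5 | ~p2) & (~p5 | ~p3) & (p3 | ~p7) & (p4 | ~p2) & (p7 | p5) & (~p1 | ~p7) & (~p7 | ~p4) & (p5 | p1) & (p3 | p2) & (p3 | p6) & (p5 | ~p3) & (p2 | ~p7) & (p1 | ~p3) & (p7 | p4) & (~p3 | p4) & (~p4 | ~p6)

UNSATISFIABLE

Branch on p7: set p7 = 1.
From the singleton clause (p3), p3 = 1.
From the singleton clause (~p5), p5 = 0.
That conflicts with the unit clause (p5).
Undo p7 and try p7 = 0.
From the singleton clause (p1), p1 = 1.
From the singleton clause (p5), p5 = 1.
From the singleton clause (~p2), p2 = 0.
From the singleton clause (~p3), p3 = 0.
That conflicts with the unit clause (p3).
Either choice for p7 ends in contradiction.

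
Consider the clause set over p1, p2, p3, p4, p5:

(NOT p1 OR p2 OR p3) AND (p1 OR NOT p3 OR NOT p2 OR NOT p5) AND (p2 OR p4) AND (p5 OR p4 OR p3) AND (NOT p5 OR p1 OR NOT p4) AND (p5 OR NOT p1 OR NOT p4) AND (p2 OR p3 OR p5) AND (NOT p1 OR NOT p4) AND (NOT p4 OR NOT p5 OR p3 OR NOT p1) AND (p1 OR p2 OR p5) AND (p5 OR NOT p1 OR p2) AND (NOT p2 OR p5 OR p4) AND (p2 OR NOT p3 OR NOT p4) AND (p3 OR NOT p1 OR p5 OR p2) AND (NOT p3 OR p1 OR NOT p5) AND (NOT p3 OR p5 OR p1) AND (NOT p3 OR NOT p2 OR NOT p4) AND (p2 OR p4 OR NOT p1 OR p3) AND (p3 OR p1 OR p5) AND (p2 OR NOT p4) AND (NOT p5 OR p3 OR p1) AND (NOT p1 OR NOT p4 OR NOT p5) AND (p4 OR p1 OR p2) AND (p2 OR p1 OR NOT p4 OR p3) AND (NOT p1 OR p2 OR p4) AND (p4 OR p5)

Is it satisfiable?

Yes

Case p2 = true:
Case p1 = true:
From the singleton clause (NOT p4), p4 = false.
From the singleton clause (p5), p5 = true.
Every clause is now satisfied; p3 is unconstrained.
A satisfying assignment: p1: true; p2: true; p3: false; p4: false; p5: true.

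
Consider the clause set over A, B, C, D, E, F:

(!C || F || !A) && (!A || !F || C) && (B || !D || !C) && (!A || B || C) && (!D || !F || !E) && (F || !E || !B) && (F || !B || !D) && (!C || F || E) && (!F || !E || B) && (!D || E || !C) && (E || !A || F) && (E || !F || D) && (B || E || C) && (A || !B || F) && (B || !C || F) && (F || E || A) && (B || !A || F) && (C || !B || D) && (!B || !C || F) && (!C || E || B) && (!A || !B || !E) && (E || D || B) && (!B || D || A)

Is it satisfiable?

Case C = false:
Case A = false:
Case B = false:
The clause (E) is unit, so E = true.
The clause (!F) is unit, so F = false.
Every clause is now satisfied; D is unconstrained.
A satisfying assignment: A=false, B=false, C=false, D=false, E=true, F=false.

Satisfiable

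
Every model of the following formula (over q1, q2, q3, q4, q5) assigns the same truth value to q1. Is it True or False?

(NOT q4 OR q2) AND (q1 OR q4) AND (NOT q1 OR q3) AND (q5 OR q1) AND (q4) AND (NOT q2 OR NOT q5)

Suppose q1 = false.
(q4) alone gives q4 = true.
(q2) alone gives q2 = true.
(q5) alone gives q5 = true.
But (NOT q5) is also a unit clause — contradiction.
So every satisfying assignment has q1 = True.

True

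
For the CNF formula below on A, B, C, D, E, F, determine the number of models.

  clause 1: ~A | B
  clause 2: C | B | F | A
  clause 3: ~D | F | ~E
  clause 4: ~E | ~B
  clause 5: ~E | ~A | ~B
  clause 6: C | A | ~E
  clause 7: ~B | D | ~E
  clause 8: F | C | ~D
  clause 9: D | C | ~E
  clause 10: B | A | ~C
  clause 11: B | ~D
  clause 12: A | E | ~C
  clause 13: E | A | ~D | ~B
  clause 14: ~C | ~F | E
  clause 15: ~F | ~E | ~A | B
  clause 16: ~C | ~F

There are 2^6 = 64 truth assignments over (A, B, C, D, E, F).
Split on D. With D = 1, the clauses containing D are satisfied and ~D drops from the rest; 2 of the 2^5 = 32 assignments to the other variables satisfy what remains.
With D = 0, by the same count on the reduced clause set, 6 assignments work.
(One model: A=F, B=F, C=F, D=F, E=F, F=T.)
Total: 2 + 6 = 8.

8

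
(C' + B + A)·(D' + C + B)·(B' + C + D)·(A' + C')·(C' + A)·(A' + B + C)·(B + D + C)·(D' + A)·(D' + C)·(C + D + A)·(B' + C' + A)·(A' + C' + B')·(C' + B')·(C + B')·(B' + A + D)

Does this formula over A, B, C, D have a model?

Case A = 0:
The clause (C') is unit, so C = 0.
The clause (D') is unit, so D = 0.
But (D) is also a unit clause — contradiction.
Backtrack on A: now try A = 1.
The clause (C') is unit, so C = 0.
The clause (B) is unit, so B = 1.
But (B') is also a unit clause — contradiction.
Both values of A lead to a conflict.
No assignment satisfies every clause.

No, unsatisfiable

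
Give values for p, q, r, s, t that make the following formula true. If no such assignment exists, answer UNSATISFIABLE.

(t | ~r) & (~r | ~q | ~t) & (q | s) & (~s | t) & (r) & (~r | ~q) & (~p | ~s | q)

Unit clause (r) forces r = 1.
Unit clause (t) forces t = 1.
Unit clause (~q) forces q = 0.
Unit clause (s) forces s = 1.
Unit clause (~p) forces p = 0.
This assignment satisfies each clause.

p ↦ 0; q ↦ 0; r ↦ 1; s ↦ 1; t ↦ 1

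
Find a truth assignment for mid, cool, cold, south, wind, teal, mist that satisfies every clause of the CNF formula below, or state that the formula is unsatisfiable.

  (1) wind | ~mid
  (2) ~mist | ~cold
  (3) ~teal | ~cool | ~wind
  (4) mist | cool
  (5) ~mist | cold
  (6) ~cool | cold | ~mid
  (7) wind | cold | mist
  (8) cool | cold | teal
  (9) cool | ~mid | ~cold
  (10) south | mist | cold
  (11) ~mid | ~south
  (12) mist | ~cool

UNSATISFIABLE

Try wind = 1.
Try mist = 0.
Unit clause (cool) forces cool = 1.
Now (~cool) is unsatisfied and unit — conflict.
Backtrack on mist: now try mist = 1.
Unit clause (~cold) forces cold = 0.
Now (cold) is unsatisfied and unit — conflict.
Neither mist = 1 nor mist = 0 works.
Backtrack on wind: now try wind = 0.
Unit clause (~mid) forces mid = 0.
Try mist = 0.
Unit clause (cool) forces cool = 1.
Now (~cool) is unsatisfied and unit — conflict.
Backtrack on mist: now try mist = 1.
Unit clause (~cold) forces cold = 0.
Now (cold) is unsatisfied and unit — conflict.
Neither mist = 1 nor mist = 0 works.
Neither wind = 1 nor wind = 0 works.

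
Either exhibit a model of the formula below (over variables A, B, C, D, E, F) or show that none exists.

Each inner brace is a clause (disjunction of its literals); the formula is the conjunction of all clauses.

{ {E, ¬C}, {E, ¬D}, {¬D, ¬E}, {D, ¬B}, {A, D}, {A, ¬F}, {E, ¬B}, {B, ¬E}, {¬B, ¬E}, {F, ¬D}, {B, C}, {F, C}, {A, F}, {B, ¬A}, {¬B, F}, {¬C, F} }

UNSATISFIABLE

Case E = True:
The clause (¬D) is unit, so D = False.
The clause (¬B) is unit, so B = False.
But (B) is also a unit clause — contradiction.
So E must be the other value — set E = False.
The clause (¬C) is unit, so C = False.
The clause (¬D) is unit, so D = False.
The clause (¬B) is unit, so B = False.
But (B) is also a unit clause — contradiction.
Neither E = True nor E = False works.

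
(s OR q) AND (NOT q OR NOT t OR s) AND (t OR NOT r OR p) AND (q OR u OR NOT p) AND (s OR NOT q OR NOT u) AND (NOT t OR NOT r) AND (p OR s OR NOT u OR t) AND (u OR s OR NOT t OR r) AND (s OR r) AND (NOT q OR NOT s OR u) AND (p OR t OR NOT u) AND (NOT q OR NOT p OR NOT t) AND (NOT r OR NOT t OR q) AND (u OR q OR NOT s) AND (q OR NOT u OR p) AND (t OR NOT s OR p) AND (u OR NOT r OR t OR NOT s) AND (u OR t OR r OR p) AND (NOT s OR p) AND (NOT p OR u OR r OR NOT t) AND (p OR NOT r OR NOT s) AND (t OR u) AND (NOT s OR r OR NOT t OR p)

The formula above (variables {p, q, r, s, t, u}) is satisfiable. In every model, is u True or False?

True

Suppose u = false.
(t) alone gives t = true.
(NOT r) alone gives r = false.
(s) alone gives s = true.
(NOT q) alone gives q = false.
But (q) is also a unit clause — contradiction.
So every satisfying assignment has u = True.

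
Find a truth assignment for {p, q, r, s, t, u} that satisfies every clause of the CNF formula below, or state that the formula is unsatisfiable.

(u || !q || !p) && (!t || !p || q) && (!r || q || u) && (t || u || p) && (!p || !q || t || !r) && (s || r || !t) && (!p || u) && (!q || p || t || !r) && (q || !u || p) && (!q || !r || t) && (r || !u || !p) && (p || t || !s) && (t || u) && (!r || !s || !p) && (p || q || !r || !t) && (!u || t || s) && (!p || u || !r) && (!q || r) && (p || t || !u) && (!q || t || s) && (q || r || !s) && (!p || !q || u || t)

Branch on p: set p = true.
(u) alone gives u = true.
(r) alone gives r = true.
(!s) alone gives s = false.
(t) alone gives t = true.
(q) alone gives q = true.
This assignment satisfies each clause.

p=true; q=true; r=true; s=false; t=true; u=true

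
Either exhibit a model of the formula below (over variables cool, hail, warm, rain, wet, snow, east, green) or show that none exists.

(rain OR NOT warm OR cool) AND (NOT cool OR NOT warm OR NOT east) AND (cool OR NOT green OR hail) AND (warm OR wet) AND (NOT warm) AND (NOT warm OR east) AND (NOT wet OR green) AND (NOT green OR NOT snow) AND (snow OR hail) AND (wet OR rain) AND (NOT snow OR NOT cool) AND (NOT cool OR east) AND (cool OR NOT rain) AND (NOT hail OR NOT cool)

From the singleton clause (NOT warm), warm = false.
From the singleton clause (wet), wet = true.
From the singleton clause (green), green = true.
From the singleton clause (NOT snow), snow = false.
From the singleton clause (hail), hail = true.
From the singleton clause (NOT cool), cool = false.
From the singleton clause (NOT rain), rain = false.
All clauses hold; east can take either value.

cool: false, hail: true, warm: false, rain: false, wet: true, snow: false, east: true, green: true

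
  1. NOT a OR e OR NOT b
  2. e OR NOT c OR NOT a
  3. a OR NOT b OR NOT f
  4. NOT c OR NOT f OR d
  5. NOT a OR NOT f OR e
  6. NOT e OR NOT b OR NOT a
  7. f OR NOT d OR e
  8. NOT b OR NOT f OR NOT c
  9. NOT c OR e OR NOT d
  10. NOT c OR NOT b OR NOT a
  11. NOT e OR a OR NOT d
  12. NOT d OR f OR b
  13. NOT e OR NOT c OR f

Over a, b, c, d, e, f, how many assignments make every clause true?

14

There are 2^6 = 64 truth assignments over (a, b, c, d, e, f).
Split on a. With a = true, the clauses containing a are satisfied and NOT a drops from the rest; 5 of the 2^5 = 32 assignments to the other variables satisfy what remains.
With a = false, by the same count on the reduced clause set, 9 assignments work.
Total: 5 + 9 = 14.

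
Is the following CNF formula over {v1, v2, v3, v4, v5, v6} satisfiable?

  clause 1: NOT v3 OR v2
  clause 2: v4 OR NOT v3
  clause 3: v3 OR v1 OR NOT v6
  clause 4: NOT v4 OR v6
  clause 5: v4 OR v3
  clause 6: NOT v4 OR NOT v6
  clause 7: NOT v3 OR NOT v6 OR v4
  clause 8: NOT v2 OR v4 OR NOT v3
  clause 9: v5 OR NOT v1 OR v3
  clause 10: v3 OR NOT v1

Case v3 = false:
From the singleton clause (v4), v4 = true.
From the singleton clause (v6), v6 = true.
Now (NOT v6) is unsatisfied and unit — conflict.
So v3 must be the other value — set v3 = true.
From the singleton clause (v2), v2 = true.
From the singleton clause (v4), v4 = true.
From the singleton clause (v6), v6 = true.
Now (NOT v6) is unsatisfied and unit — conflict.
Neither v3 = true nor v3 = false works.
No assignment satisfies every clause.

No, unsatisfiable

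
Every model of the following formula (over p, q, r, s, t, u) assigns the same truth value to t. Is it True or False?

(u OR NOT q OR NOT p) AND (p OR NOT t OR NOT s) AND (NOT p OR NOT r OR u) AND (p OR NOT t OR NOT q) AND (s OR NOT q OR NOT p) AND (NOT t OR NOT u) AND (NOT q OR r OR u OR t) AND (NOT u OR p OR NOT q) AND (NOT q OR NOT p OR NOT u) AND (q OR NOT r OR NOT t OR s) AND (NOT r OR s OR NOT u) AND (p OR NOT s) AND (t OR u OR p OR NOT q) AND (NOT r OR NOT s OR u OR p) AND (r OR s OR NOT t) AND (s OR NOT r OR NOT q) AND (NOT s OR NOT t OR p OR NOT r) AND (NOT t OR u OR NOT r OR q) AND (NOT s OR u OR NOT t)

Suppose t = true.
(NOT u) alone gives u = false.
(NOT s) alone gives s = false.
(r) alone gives r = true.
(NOT p) alone gives p = false.
(NOT q) alone gives q = false.
That conflicts with the unit clause (q).
So every satisfying assignment has t = False.

False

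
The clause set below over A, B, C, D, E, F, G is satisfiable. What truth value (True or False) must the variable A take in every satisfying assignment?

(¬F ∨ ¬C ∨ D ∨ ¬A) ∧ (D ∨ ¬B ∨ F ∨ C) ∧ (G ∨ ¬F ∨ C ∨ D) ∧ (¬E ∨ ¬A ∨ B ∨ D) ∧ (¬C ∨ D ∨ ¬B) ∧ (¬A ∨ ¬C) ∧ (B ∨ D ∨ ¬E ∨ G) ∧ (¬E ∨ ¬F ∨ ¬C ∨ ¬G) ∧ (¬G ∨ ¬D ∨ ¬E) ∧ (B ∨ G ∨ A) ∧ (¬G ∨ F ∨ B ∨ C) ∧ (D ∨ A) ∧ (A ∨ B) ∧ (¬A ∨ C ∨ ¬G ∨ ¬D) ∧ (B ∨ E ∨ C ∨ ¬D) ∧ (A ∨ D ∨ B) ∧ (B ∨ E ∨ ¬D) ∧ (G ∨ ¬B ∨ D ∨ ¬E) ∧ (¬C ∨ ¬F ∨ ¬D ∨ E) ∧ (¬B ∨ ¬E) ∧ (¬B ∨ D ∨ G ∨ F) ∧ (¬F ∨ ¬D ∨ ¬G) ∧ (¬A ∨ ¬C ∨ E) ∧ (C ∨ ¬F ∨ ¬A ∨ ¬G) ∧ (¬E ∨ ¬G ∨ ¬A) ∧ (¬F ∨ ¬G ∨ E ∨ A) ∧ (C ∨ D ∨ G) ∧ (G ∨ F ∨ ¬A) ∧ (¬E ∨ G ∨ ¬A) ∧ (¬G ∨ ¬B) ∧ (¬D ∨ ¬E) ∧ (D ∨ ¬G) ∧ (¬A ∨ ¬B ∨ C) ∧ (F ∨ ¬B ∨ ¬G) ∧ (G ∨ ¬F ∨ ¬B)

False

Suppose A = True.
The clause (¬C) is unit, so C = False.
The clause (¬B) is unit, so B = False.
Try E = False.
The clause (¬D) is unit, so D = False.
The clause (G) is unit, so G = True.
That conflicts with the unit clause (¬G).
That branch fails; take E = True instead.
The clause (D) is unit, so D = True.
That conflicts with the unit clause (¬D).
Neither E = True nor E = False works.
So every satisfying assignment has A = False.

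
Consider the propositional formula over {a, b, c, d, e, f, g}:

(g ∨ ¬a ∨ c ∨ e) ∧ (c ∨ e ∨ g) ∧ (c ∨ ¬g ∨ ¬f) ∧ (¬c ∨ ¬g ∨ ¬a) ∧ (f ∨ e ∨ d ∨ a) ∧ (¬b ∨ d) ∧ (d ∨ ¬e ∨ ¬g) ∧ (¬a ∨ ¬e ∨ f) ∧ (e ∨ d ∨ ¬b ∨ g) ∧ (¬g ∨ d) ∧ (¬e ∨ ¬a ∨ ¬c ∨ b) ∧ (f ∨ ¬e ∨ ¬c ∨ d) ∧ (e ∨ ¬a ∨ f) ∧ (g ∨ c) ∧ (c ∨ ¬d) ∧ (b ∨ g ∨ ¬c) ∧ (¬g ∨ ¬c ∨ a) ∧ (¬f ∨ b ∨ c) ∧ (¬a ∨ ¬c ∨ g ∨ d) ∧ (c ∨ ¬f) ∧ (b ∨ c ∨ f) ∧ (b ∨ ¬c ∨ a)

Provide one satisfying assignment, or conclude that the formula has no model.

Try b = True.
From the singleton clause (d), d = True.
From the singleton clause (c), c = True.
Try g = False.
Try a = False.
No clause remains; e, f are free.

a=False, b=True, c=True, d=True, e=True, f=True, g=False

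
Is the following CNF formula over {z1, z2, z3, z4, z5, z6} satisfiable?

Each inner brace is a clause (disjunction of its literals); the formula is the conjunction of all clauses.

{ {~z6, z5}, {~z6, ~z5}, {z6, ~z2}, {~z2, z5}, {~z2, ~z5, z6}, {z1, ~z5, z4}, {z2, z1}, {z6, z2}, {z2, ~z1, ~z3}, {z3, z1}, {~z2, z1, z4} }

Branch on z6: set z6 = 0.
The clause (~z2) is unit, so z2 = 0.
Now (z2) is unsatisfied and unit — conflict.
Undo z6 and try z6 = 1.
The clause (z5) is unit, so z5 = 1.
Now (~z5) is unsatisfied and unit — conflict.
Neither z6 = 1 nor z6 = 0 works.
No assignment satisfies every clause.

No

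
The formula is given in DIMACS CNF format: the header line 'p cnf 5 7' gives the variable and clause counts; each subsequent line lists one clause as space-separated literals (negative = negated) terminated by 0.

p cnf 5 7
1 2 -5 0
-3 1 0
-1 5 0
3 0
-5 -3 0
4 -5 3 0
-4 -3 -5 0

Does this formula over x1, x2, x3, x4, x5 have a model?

(x3) alone gives x3 = True.
(x1) alone gives x1 = True.
(x5) alone gives x5 = True.
But (¬x5) is also a unit clause — contradiction.
No assignment satisfies every clause.

Unsatisfiable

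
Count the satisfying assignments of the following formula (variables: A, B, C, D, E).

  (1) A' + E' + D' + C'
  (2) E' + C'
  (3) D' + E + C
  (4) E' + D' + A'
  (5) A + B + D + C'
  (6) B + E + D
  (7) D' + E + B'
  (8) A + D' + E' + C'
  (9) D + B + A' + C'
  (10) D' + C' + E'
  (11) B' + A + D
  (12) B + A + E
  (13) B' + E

6

There are 2^5 = 32 truth assignments over (A, B, C, D, E).
Split on E. With E = 1, the clauses containing E are satisfied and E' drops from the rest; 5 of the 2^4 = 16 assignments to the other variables satisfy what remains.
With E = 0, by the same count on the reduced clause set, 1 assignment works.
(One model: A=F, B=F, C=F, D=F, E=T.)
Total: 5 + 1 = 6.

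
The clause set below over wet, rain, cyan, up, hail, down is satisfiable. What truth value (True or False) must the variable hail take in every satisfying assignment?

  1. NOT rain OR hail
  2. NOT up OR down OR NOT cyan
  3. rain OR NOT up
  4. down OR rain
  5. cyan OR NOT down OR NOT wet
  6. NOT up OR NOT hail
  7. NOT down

True

Suppose hail = false.
(NOT rain) alone gives rain = false.
(NOT up) alone gives up = false.
(down) alone gives down = true.
But (NOT down) is also a unit clause — contradiction.
So every satisfying assignment has hail = True.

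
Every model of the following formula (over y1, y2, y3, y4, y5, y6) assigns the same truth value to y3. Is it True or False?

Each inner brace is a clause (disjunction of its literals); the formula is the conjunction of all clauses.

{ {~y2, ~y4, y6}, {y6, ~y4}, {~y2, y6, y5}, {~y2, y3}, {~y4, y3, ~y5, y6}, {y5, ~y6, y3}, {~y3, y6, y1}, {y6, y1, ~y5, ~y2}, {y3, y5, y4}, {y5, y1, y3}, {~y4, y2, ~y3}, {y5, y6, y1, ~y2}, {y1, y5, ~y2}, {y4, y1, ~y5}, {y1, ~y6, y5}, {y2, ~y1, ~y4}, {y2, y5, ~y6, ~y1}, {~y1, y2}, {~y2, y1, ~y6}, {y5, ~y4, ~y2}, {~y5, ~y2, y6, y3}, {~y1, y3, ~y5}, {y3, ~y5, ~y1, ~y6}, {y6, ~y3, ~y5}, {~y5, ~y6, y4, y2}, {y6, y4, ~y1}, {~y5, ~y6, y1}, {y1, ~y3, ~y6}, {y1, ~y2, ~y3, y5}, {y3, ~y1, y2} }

Suppose y3 = 0.
The clause (~y2) is unit, so y2 = 0.
The clause (~y1) is unit, so y1 = 0.
The clause (y5) is unit, so y5 = 1.
The clause (y4) is unit, so y4 = 1.
The clause (y6) is unit, so y6 = 1.
Now (~y6) is unsatisfied and unit — conflict.
So every satisfying assignment has y3 = True.

True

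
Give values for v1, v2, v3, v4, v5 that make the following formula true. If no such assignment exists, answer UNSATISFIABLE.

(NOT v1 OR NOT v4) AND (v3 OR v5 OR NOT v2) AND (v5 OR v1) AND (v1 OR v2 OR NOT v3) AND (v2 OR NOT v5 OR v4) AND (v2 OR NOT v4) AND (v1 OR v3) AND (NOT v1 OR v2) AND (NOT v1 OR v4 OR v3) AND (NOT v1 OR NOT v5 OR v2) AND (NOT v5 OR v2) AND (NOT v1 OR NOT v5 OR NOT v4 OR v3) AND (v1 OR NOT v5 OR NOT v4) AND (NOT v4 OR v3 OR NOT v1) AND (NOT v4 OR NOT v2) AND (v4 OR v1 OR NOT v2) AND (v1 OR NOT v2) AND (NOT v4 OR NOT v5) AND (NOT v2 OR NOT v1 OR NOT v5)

v1: true,  v2: true,  v3: true,  v4: false,  v5: false

Case v1 = true:
The clause (NOT v4) is unit, so v4 = false.
The clause (v2) is unit, so v2 = true.
The clause (v3) is unit, so v3 = true.
The clause (NOT v5) is unit, so v5 = false.
This assignment satisfies each clause.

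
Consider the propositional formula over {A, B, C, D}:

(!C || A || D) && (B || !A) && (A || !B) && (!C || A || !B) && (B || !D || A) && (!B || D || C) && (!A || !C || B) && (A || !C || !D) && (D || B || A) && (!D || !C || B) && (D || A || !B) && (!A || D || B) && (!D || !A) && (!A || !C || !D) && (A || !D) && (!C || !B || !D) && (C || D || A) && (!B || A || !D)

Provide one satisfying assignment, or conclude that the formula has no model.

A=true,  B=true,  C=true,  D=false

Case B = true:
From the singleton clause (A), A = true.
From the singleton clause (!D), D = false.
From the singleton clause (C), C = true.
This assignment satisfies each clause.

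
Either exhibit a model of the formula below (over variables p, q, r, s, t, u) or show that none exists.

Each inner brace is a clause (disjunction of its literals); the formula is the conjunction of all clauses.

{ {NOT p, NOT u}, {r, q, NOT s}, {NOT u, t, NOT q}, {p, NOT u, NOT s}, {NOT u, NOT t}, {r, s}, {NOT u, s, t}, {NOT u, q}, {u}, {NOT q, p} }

From the singleton clause (u), u = true.
From the singleton clause (NOT p), p = false.
From the singleton clause (NOT s), s = false.
From the singleton clause (NOT t), t = false.
Now (t) is unsatisfied and unit — conflict.

UNSATISFIABLE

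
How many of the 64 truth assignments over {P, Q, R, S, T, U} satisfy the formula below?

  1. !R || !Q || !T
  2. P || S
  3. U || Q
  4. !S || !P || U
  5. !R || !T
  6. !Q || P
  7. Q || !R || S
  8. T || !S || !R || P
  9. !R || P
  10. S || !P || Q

There are 2^6 = 64 truth assignments over (P, Q, R, S, T, U).
Split on P. With P = true, the clauses containing P are satisfied and !P drops from the rest; 12 of the 2^5 = 32 assignments to the other variables satisfy what remains.
With P = false, by the same count on the reduced clause set, 2 assignments work.
(One model: P=F, Q=F, R=F, S=T, T=F, U=T.)
Total: 12 + 2 = 14.

14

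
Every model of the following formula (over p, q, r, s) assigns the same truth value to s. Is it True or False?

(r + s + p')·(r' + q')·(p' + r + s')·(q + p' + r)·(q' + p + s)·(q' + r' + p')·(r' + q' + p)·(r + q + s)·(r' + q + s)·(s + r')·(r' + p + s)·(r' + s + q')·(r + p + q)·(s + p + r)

True

Suppose s = 0.
(r') alone gives r = 0.
(p') alone gives p = 0.
That conflicts with the unit clause (p).
So every satisfying assignment has s = True.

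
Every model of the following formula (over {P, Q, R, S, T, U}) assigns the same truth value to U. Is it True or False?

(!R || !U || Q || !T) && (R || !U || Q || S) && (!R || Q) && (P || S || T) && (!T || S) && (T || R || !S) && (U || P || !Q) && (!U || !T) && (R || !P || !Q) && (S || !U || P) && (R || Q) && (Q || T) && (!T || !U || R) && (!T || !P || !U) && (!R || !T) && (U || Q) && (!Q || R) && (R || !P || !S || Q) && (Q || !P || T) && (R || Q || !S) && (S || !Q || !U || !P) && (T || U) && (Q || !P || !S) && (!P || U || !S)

Suppose U = false.
Unit clause (Q) forces Q = true.
Unit clause (P) forces P = true.
Unit clause (R) forces R = true.
Unit clause (!T) forces T = false.
That conflicts with the unit clause (T).
So every satisfying assignment has U = True.

True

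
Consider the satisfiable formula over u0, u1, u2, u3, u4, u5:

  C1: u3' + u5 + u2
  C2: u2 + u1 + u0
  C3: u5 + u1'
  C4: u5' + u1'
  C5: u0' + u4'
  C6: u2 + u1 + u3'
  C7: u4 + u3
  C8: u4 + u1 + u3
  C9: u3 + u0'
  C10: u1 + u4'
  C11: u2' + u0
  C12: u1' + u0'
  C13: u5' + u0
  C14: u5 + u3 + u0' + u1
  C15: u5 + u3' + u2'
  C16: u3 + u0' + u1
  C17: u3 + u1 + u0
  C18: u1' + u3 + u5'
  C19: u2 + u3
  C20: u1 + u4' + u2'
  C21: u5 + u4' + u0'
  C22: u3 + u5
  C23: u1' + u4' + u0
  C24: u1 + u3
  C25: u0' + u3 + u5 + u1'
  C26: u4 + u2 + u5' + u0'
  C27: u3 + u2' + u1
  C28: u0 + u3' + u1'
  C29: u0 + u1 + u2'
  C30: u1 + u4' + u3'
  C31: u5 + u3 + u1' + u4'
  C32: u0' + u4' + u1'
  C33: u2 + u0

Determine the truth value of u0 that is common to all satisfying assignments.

True

Suppose u0 = 0.
The clause (u2') is unit, so u2 = 0.
Now (u2) is unsatisfied and unit — conflict.
So every satisfying assignment has u0 = True.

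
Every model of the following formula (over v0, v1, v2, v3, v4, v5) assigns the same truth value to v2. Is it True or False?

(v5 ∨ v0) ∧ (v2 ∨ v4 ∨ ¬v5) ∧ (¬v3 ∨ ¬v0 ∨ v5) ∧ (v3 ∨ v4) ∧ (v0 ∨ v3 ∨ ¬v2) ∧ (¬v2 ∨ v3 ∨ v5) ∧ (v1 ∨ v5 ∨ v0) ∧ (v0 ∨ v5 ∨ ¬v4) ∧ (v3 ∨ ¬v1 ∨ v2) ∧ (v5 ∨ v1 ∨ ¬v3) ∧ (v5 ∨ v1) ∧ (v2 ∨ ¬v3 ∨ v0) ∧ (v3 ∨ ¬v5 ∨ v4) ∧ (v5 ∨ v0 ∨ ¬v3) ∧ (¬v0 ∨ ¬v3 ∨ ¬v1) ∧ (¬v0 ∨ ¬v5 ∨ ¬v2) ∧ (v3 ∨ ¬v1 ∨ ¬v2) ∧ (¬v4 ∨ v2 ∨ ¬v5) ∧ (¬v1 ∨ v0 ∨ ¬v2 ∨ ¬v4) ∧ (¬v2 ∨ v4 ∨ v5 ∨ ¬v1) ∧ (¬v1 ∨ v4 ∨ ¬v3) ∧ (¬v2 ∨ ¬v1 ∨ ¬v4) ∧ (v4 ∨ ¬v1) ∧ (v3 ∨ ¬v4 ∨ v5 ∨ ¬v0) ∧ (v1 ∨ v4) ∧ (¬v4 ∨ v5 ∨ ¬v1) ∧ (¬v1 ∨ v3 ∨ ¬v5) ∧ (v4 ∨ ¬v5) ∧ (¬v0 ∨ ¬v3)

True

Suppose v2 = False.
Suppose v5 = True.
The clause (v4) is unit, so v4 = True.
But (¬v4) is also a unit clause — contradiction.
Backtrack on v5: now try v5 = False.
The clause (v0) is unit, so v0 = True.
The clause (¬v3) is unit, so v3 = False.
The clause (v4) is unit, so v4 = True.
But (¬v4) is also a unit clause — contradiction.
Either choice for v5 ends in contradiction.
So every satisfying assignment has v2 = True.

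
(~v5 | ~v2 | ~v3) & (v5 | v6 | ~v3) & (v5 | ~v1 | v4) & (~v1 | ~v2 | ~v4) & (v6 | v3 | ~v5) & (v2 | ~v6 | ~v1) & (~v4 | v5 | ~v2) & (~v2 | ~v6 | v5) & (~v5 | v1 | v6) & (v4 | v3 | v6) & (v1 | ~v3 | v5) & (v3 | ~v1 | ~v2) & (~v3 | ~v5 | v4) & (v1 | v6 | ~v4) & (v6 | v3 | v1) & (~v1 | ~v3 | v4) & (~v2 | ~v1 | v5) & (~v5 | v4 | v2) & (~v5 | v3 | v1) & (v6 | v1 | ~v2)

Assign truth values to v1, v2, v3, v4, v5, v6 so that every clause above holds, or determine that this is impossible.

v1=0, v2=0, v3=1, v4=1, v5=1, v6=1

Try v5 = 1.
Try v2 = 0.
From the singleton clause (v4), v4 = 1.
Try v6 = 1.
From the singleton clause (~v1), v1 = 0.
From the singleton clause (v3), v3 = 1.
All clauses are satisfied.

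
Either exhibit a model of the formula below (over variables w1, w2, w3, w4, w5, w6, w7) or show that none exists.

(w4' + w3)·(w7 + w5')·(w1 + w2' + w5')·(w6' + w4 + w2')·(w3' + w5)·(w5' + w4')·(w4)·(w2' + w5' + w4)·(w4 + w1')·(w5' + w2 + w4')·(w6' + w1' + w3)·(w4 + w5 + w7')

From the singleton clause (w4), w4 = 1.
From the singleton clause (w3), w3 = 1.
From the singleton clause (w5), w5 = 1.
Now (w5') is unsatisfied and unit — conflict.

UNSATISFIABLE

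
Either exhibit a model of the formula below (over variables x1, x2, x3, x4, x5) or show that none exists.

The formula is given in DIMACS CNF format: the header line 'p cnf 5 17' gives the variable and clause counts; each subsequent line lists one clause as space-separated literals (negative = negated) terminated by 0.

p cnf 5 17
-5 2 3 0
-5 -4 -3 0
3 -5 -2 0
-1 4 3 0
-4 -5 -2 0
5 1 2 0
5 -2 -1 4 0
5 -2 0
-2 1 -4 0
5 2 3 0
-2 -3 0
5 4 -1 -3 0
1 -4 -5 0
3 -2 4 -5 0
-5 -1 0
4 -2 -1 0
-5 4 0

x1 ↦ True; x2 ↦ False; x3 ↦ True; x4 ↦ True; x5 ↦ False

Branch on x5: set x5 = False.
The clause (¬x2) is unit, so x2 = False.
The clause (x1) is unit, so x1 = True.
The clause (x3) is unit, so x3 = True.
The clause (x4) is unit, so x4 = True.
All clauses are satisfied.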